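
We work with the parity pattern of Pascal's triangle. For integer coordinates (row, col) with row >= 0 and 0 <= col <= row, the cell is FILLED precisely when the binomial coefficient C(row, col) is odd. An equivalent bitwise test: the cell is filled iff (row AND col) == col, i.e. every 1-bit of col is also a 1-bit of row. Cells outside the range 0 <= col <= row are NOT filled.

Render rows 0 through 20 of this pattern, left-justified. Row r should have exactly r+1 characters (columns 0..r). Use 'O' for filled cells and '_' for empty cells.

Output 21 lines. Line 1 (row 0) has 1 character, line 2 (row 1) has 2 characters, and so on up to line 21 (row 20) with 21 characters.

r0=0: O
r1=1: OO
r2=10: O_O
r3=11: OOOO
r4=100: O___O
r5=101: OO__OO
r6=110: O_O_O_O
r7=111: OOOOOOOO
r8=1000: O_______O
r9=1001: OO______OO
r10=1010: O_O_____O_O
r11=1011: OOOO____OOOO
r12=1100: O___O___O___O
r13=1101: OO__OO__OO__OO
r14=1110: O_O_O_O_O_O_O_O
r15=1111: OOOOOOOOOOOOOOOO
r16=10000: O_______________O
r17=10001: OO______________OO
r18=10010: O_O_____________O_O
r19=10011: OOOO____________OOOO
r20=10100: O___O___________O___O

Answer: O
OO
O_O
OOOO
O___O
OO__OO
O_O_O_O
OOOOOOOO
O_______O
OO______OO
O_O_____O_O
OOOO____OOOO
O___O___O___O
OO__OO__OO__OO
O_O_O_O_O_O_O_O
OOOOOOOOOOOOOOOO
O_______________O
OO______________OO
O_O_____________O_O
OOOO____________OOOO
O___O___________O___O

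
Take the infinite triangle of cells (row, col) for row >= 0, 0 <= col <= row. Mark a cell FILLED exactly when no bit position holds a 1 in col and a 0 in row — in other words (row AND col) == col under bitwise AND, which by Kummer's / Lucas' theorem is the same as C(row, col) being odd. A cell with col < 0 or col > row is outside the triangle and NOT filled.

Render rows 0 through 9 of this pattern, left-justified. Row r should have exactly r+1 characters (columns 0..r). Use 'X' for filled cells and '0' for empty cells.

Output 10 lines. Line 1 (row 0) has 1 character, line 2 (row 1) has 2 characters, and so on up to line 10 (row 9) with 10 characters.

Answer: X
XX
X0X
XXXX
X000X
XX00XX
X0X0X0X
XXXXXXXX
X0000000X
XX000000XX

Derivation:
r0=0: X
r1=1: XX
r2=10: X0X
r3=11: XXXX
r4=100: X000X
r5=101: XX00XX
r6=110: X0X0X0X
r7=111: XXXXXXXX
r8=1000: X0000000X
r9=1001: XX000000XX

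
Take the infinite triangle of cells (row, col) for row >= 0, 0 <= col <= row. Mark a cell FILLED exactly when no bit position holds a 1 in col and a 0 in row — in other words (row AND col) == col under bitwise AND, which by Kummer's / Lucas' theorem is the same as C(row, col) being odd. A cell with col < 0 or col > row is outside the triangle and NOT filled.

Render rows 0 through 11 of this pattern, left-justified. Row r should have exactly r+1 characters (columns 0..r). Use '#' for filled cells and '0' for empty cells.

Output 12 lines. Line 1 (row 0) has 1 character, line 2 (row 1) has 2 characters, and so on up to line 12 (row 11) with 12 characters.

r0=0: #
r1=1: ##
r2=10: #0#
r3=11: ####
r4=100: #000#
r5=101: ##00##
r6=110: #0#0#0#
r7=111: ########
r8=1000: #0000000#
r9=1001: ##000000##
r10=1010: #0#00000#0#
r11=1011: ####0000####

Answer: #
##
#0#
####
#000#
##00##
#0#0#0#
########
#0000000#
##000000##
#0#00000#0#
####0000####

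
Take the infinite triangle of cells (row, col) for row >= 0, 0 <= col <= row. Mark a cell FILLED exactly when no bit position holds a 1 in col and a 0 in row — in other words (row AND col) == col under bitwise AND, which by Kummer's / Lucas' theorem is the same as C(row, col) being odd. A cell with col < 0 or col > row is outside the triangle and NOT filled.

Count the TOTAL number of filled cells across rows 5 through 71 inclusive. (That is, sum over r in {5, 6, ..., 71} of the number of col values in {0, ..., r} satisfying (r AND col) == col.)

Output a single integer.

Answer: 772

Derivation:
r5=101 pc2: +4 =4
r6=110 pc2: +4 =8
r7=111 pc3: +8 =16
r8=1000 pc1: +2 =18
r9=1001 pc2: +4 =22
r10=1010 pc2: +4 =26
r11=1011 pc3: +8 =34
r12=1100 pc2: +4 =38
r13=1101 pc3: +8 =46
r14=1110 pc3: +8 =54
r15=1111 pc4: +16 =70
r16=10000 pc1: +2 =72
r17=10001 pc2: +4 =76
r18=10010 pc2: +4 =80
r19=10011 pc3: +8 =88
r20=10100 pc2: +4 =92
r21=10101 pc3: +8 =100
r22=10110 pc3: +8 =108
r23=10111 pc4: +16 =124
r24=11000 pc2: +4 =128
r25=11001 pc3: +8 =136
r26=11010 pc3: +8 =144
r27=11011 pc4: +16 =160
r28=11100 pc3: +8 =168
r29=11101 pc4: +16 =184
r30=11110 pc4: +16 =200
r31=11111 pc5: +32 =232
r32=100000 pc1: +2 =234
r33=100001 pc2: +4 =238
r34=100010 pc2: +4 =242
r35=100011 pc3: +8 =250
r36=100100 pc2: +4 =254
r37=100101 pc3: +8 =262
r38=100110 pc3: +8 =270
r39=100111 pc4: +16 =286
r40=101000 pc2: +4 =290
r41=101001 pc3: +8 =298
r42=101010 pc3: +8 =306
r43=101011 pc4: +16 =322
r44=101100 pc3: +8 =330
r45=101101 pc4: +16 =346
r46=101110 pc4: +16 =362
r47=101111 pc5: +32 =394
r48=110000 pc2: +4 =398
r49=110001 pc3: +8 =406
r50=110010 pc3: +8 =414
r51=110011 pc4: +16 =430
r52=110100 pc3: +8 =438
r53=110101 pc4: +16 =454
r54=110110 pc4: +16 =470
r55=110111 pc5: +32 =502
r56=111000 pc3: +8 =510
r57=111001 pc4: +16 =526
r58=111010 pc4: +16 =542
r59=111011 pc5: +32 =574
r60=111100 pc4: +16 =590
r61=111101 pc5: +32 =622
r62=111110 pc5: +32 =654
r63=111111 pc6: +64 =718
r64=1000000 pc1: +2 =720
r65=1000001 pc2: +4 =724
r66=1000010 pc2: +4 =728
r67=1000011 pc3: +8 =736
r68=1000100 pc2: +4 =740
r69=1000101 pc3: +8 =748
r70=1000110 pc3: +8 =756
r71=1000111 pc4: +16 =772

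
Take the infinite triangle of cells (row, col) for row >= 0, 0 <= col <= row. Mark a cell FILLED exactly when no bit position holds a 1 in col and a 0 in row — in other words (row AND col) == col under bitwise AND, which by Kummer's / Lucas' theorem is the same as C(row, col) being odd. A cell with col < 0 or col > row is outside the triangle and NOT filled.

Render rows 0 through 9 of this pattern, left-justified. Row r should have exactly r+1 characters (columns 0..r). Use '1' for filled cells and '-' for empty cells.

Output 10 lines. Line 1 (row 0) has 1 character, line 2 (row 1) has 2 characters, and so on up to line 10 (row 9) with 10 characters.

Answer: 1
11
1-1
1111
1---1
11--11
1-1-1-1
11111111
1-------1
11------11

Derivation:
r0=0: 1
r1=1: 11
r2=10: 1-1
r3=11: 1111
r4=100: 1---1
r5=101: 11--11
r6=110: 1-1-1-1
r7=111: 11111111
r8=1000: 1-------1
r9=1001: 11------11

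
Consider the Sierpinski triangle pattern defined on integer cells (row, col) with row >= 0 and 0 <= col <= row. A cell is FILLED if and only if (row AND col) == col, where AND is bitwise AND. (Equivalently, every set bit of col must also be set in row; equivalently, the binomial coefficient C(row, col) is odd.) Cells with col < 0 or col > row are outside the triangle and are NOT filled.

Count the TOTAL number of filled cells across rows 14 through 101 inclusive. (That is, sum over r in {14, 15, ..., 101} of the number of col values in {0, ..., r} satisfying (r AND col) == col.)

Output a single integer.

r14=1110 pc3: +8 =8
r15=1111 pc4: +16 =24
r16=10000 pc1: +2 =26
r17=10001 pc2: +4 =30
r18=10010 pc2: +4 =34
r19=10011 pc3: +8 =42
r20=10100 pc2: +4 =46
r21=10101 pc3: +8 =54
r22=10110 pc3: +8 =62
r23=10111 pc4: +16 =78
r24=11000 pc2: +4 =82
r25=11001 pc3: +8 =90
r26=11010 pc3: +8 =98
r27=11011 pc4: +16 =114
r28=11100 pc3: +8 =122
r29=11101 pc4: +16 =138
r30=11110 pc4: +16 =154
r31=11111 pc5: +32 =186
r32=100000 pc1: +2 =188
r33=100001 pc2: +4 =192
r34=100010 pc2: +4 =196
r35=100011 pc3: +8 =204
r36=100100 pc2: +4 =208
r37=100101 pc3: +8 =216
r38=100110 pc3: +8 =224
r39=100111 pc4: +16 =240
r40=101000 pc2: +4 =244
r41=101001 pc3: +8 =252
r42=101010 pc3: +8 =260
r43=101011 pc4: +16 =276
r44=101100 pc3: +8 =284
r45=101101 pc4: +16 =300
r46=101110 pc4: +16 =316
r47=101111 pc5: +32 =348
r48=110000 pc2: +4 =352
r49=110001 pc3: +8 =360
r50=110010 pc3: +8 =368
r51=110011 pc4: +16 =384
r52=110100 pc3: +8 =392
r53=110101 pc4: +16 =408
r54=110110 pc4: +16 =424
r55=110111 pc5: +32 =456
r56=111000 pc3: +8 =464
r57=111001 pc4: +16 =480
r58=111010 pc4: +16 =496
r59=111011 pc5: +32 =528
r60=111100 pc4: +16 =544
r61=111101 pc5: +32 =576
r62=111110 pc5: +32 =608
r63=111111 pc6: +64 =672
r64=1000000 pc1: +2 =674
r65=1000001 pc2: +4 =678
r66=1000010 pc2: +4 =682
r67=1000011 pc3: +8 =690
r68=1000100 pc2: +4 =694
r69=1000101 pc3: +8 =702
r70=1000110 pc3: +8 =710
r71=1000111 pc4: +16 =726
r72=1001000 pc2: +4 =730
r73=1001001 pc3: +8 =738
r74=1001010 pc3: +8 =746
r75=1001011 pc4: +16 =762
r76=1001100 pc3: +8 =770
r77=1001101 pc4: +16 =786
r78=1001110 pc4: +16 =802
r79=1001111 pc5: +32 =834
r80=1010000 pc2: +4 =838
r81=1010001 pc3: +8 =846
r82=1010010 pc3: +8 =854
r83=1010011 pc4: +16 =870
r84=1010100 pc3: +8 =878
r85=1010101 pc4: +16 =894
r86=1010110 pc4: +16 =910
r87=1010111 pc5: +32 =942
r88=1011000 pc3: +8 =950
r89=1011001 pc4: +16 =966
r90=1011010 pc4: +16 =982
r91=1011011 pc5: +32 =1014
r92=1011100 pc4: +16 =1030
r93=1011101 pc5: +32 =1062
r94=1011110 pc5: +32 =1094
r95=1011111 pc6: +64 =1158
r96=1100000 pc2: +4 =1162
r97=1100001 pc3: +8 =1170
r98=1100010 pc3: +8 =1178
r99=1100011 pc4: +16 =1194
r100=1100100 pc3: +8 =1202
r101=1100101 pc4: +16 =1218

Answer: 1218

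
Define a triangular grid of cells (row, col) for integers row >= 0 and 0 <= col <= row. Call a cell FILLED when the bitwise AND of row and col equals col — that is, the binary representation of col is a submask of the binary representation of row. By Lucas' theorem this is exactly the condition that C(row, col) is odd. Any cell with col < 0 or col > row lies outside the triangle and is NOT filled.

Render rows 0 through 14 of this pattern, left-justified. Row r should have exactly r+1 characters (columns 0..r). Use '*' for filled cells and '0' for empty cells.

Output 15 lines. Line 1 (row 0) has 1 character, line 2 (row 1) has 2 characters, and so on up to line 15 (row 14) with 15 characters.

r0=0: *
r1=1: **
r2=10: *0*
r3=11: ****
r4=100: *000*
r5=101: **00**
r6=110: *0*0*0*
r7=111: ********
r8=1000: *0000000*
r9=1001: **000000**
r10=1010: *0*00000*0*
r11=1011: ****0000****
r12=1100: *000*000*000*
r13=1101: **00**00**00**
r14=1110: *0*0*0*0*0*0*0*

Answer: *
**
*0*
****
*000*
**00**
*0*0*0*
********
*0000000*
**000000**
*0*00000*0*
****0000****
*000*000*000*
**00**00**00**
*0*0*0*0*0*0*0*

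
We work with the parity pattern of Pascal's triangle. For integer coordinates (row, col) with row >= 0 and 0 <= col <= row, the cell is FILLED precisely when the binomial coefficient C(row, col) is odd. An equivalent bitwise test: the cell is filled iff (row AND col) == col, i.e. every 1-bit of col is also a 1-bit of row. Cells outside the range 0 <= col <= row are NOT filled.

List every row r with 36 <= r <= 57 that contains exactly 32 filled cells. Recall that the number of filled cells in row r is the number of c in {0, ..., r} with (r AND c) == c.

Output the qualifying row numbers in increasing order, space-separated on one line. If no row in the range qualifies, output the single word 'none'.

Answer: 47 55

Derivation:
Row r has 2^popcount(r) filled cells, so we need popcount(r) = log2(32) = 5.
Scan r = 36..57 and keep those with exactly 5 one-bits:
r=36=100100 popcount=2 -> skip
r=37=100101 popcount=3 -> skip
r=38=100110 popcount=3 -> skip
r=39=100111 popcount=4 -> skip
r=40=101000 popcount=2 -> skip
r=41=101001 popcount=3 -> skip
r=42=101010 popcount=3 -> skip
r=43=101011 popcount=4 -> skip
r=44=101100 popcount=3 -> skip
r=45=101101 popcount=4 -> skip
r=46=101110 popcount=4 -> skip
r=47=101111 popcount=5 -> KEEP
r=48=110000 popcount=2 -> skip
r=49=110001 popcount=3 -> skip
r=50=110010 popcount=3 -> skip
r=51=110011 popcount=4 -> skip
r=52=110100 popcount=3 -> skip
r=53=110101 popcount=4 -> skip
r=54=110110 popcount=4 -> skip
r=55=110111 popcount=5 -> KEEP
r=56=111000 popcount=3 -> skip
r=57=111001 popcount=4 -> skip
Kept rows: 47 55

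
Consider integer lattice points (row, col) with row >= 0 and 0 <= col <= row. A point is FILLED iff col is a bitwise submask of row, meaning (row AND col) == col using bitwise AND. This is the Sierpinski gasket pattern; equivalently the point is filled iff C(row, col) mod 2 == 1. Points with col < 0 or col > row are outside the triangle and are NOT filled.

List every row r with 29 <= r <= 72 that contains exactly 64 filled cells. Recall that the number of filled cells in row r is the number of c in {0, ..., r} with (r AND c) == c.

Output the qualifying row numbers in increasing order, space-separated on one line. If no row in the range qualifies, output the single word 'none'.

Row r has 2^popcount(r) filled cells, so we need popcount(r) = log2(64) = 6.
Scan r = 29..72 and keep those with exactly 6 one-bits:
r=29=11101 popcount=4 -> skip
r=30=11110 popcount=4 -> skip
r=31=11111 popcount=5 -> skip
r=32=100000 popcount=1 -> skip
r=33=100001 popcount=2 -> skip
r=34=100010 popcount=2 -> skip
r=35=100011 popcount=3 -> skip
r=36=100100 popcount=2 -> skip
r=37=100101 popcount=3 -> skip
r=38=100110 popcount=3 -> skip
r=39=100111 popcount=4 -> skip
r=40=101000 popcount=2 -> skip
r=41=101001 popcount=3 -> skip
r=42=101010 popcount=3 -> skip
r=43=101011 popcount=4 -> skip
r=44=101100 popcount=3 -> skip
r=45=101101 popcount=4 -> skip
r=46=101110 popcount=4 -> skip
r=47=101111 popcount=5 -> skip
r=48=110000 popcount=2 -> skip
r=49=110001 popcount=3 -> skip
r=50=110010 popcount=3 -> skip
r=51=110011 popcount=4 -> skip
r=52=110100 popcount=3 -> skip
r=53=110101 popcount=4 -> skip
r=54=110110 popcount=4 -> skip
r=55=110111 popcount=5 -> skip
r=56=111000 popcount=3 -> skip
r=57=111001 popcount=4 -> skip
r=58=111010 popcount=4 -> skip
r=59=111011 popcount=5 -> skip
r=60=111100 popcount=4 -> skip
r=61=111101 popcount=5 -> skip
r=62=111110 popcount=5 -> skip
r=63=111111 popcount=6 -> KEEP
r=64=1000000 popcount=1 -> skip
r=65=1000001 popcount=2 -> skip
r=66=1000010 popcount=2 -> skip
r=67=1000011 popcount=3 -> skip
r=68=1000100 popcount=2 -> skip
r=69=1000101 popcount=3 -> skip
r=70=1000110 popcount=3 -> skip
r=71=1000111 popcount=4 -> skip
r=72=1001000 popcount=2 -> skip
Kept rows: 63

Answer: 63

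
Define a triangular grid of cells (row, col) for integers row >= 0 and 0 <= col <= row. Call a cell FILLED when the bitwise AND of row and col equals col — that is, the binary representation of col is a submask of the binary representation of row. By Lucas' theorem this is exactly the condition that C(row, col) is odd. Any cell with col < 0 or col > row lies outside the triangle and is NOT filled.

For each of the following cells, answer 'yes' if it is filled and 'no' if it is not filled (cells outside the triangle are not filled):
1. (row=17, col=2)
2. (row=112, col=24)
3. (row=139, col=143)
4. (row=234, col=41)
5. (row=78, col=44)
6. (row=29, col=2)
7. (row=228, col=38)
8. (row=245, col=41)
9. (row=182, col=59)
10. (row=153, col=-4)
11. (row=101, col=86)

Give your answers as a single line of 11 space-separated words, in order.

Answer: no no no no no no no no no no no

Derivation:
(17,2): row=0b10001, col=0b10, row AND col = 0b0 = 0; 0 != 2 -> empty
(112,24): row=0b1110000, col=0b11000, row AND col = 0b10000 = 16; 16 != 24 -> empty
(139,143): col outside [0, 139] -> not filled
(234,41): row=0b11101010, col=0b101001, row AND col = 0b101000 = 40; 40 != 41 -> empty
(78,44): row=0b1001110, col=0b101100, row AND col = 0b1100 = 12; 12 != 44 -> empty
(29,2): row=0b11101, col=0b10, row AND col = 0b0 = 0; 0 != 2 -> empty
(228,38): row=0b11100100, col=0b100110, row AND col = 0b100100 = 36; 36 != 38 -> empty
(245,41): row=0b11110101, col=0b101001, row AND col = 0b100001 = 33; 33 != 41 -> empty
(182,59): row=0b10110110, col=0b111011, row AND col = 0b110010 = 50; 50 != 59 -> empty
(153,-4): col outside [0, 153] -> not filled
(101,86): row=0b1100101, col=0b1010110, row AND col = 0b1000100 = 68; 68 != 86 -> empty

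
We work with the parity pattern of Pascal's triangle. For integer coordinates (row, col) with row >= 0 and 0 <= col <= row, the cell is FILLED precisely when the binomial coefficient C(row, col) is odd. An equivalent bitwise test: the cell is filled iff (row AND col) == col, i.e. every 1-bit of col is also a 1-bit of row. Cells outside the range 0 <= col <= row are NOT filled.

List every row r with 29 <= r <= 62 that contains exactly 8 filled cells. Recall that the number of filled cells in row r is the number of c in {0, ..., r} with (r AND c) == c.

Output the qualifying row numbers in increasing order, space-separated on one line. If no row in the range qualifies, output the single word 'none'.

Answer: 35 37 38 41 42 44 49 50 52 56

Derivation:
Row r has 2^popcount(r) filled cells, so we need popcount(r) = log2(8) = 3.
Scan r = 29..62 and keep those with exactly 3 one-bits:
r=29=11101 popcount=4 -> skip
r=30=11110 popcount=4 -> skip
r=31=11111 popcount=5 -> skip
r=32=100000 popcount=1 -> skip
r=33=100001 popcount=2 -> skip
r=34=100010 popcount=2 -> skip
r=35=100011 popcount=3 -> KEEP
r=36=100100 popcount=2 -> skip
r=37=100101 popcount=3 -> KEEP
r=38=100110 popcount=3 -> KEEP
r=39=100111 popcount=4 -> skip
r=40=101000 popcount=2 -> skip
r=41=101001 popcount=3 -> KEEP
r=42=101010 popcount=3 -> KEEP
r=43=101011 popcount=4 -> skip
r=44=101100 popcount=3 -> KEEP
r=45=101101 popcount=4 -> skip
r=46=101110 popcount=4 -> skip
r=47=101111 popcount=5 -> skip
r=48=110000 popcount=2 -> skip
r=49=110001 popcount=3 -> KEEP
r=50=110010 popcount=3 -> KEEP
r=51=110011 popcount=4 -> skip
r=52=110100 popcount=3 -> KEEP
r=53=110101 popcount=4 -> skip
r=54=110110 popcount=4 -> skip
r=55=110111 popcount=5 -> skip
r=56=111000 popcount=3 -> KEEP
r=57=111001 popcount=4 -> skip
r=58=111010 popcount=4 -> skip
r=59=111011 popcount=5 -> skip
r=60=111100 popcount=4 -> skip
r=61=111101 popcount=5 -> skip
r=62=111110 popcount=5 -> skip
Kept rows: 35 37 38 41 42 44 49 50 52 56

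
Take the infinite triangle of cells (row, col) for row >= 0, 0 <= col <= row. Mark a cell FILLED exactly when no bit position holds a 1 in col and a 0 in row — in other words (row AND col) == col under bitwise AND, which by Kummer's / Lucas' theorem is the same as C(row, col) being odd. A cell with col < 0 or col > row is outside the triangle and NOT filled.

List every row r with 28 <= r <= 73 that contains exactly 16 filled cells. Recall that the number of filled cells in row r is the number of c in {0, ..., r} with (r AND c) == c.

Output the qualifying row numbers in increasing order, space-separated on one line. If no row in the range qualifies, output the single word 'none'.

Row r has 2^popcount(r) filled cells, so we need popcount(r) = log2(16) = 4.
Scan r = 28..73 and keep those with exactly 4 one-bits:
r=28=11100 popcount=3 -> skip
r=29=11101 popcount=4 -> KEEP
r=30=11110 popcount=4 -> KEEP
r=31=11111 popcount=5 -> skip
r=32=100000 popcount=1 -> skip
r=33=100001 popcount=2 -> skip
r=34=100010 popcount=2 -> skip
r=35=100011 popcount=3 -> skip
r=36=100100 popcount=2 -> skip
r=37=100101 popcount=3 -> skip
r=38=100110 popcount=3 -> skip
r=39=100111 popcount=4 -> KEEP
r=40=101000 popcount=2 -> skip
r=41=101001 popcount=3 -> skip
r=42=101010 popcount=3 -> skip
r=43=101011 popcount=4 -> KEEP
r=44=101100 popcount=3 -> skip
r=45=101101 popcount=4 -> KEEP
r=46=101110 popcount=4 -> KEEP
r=47=101111 popcount=5 -> skip
r=48=110000 popcount=2 -> skip
r=49=110001 popcount=3 -> skip
r=50=110010 popcount=3 -> skip
r=51=110011 popcount=4 -> KEEP
r=52=110100 popcount=3 -> skip
r=53=110101 popcount=4 -> KEEP
r=54=110110 popcount=4 -> KEEP
r=55=110111 popcount=5 -> skip
r=56=111000 popcount=3 -> skip
r=57=111001 popcount=4 -> KEEP
r=58=111010 popcount=4 -> KEEP
r=59=111011 popcount=5 -> skip
r=60=111100 popcount=4 -> KEEP
r=61=111101 popcount=5 -> skip
r=62=111110 popcount=5 -> skip
r=63=111111 popcount=6 -> skip
r=64=1000000 popcount=1 -> skip
r=65=1000001 popcount=2 -> skip
r=66=1000010 popcount=2 -> skip
r=67=1000011 popcount=3 -> skip
r=68=1000100 popcount=2 -> skip
r=69=1000101 popcount=3 -> skip
r=70=1000110 popcount=3 -> skip
r=71=1000111 popcount=4 -> KEEP
r=72=1001000 popcount=2 -> skip
r=73=1001001 popcount=3 -> skip
Kept rows: 29 30 39 43 45 46 51 53 54 57 58 60 71

Answer: 29 30 39 43 45 46 51 53 54 57 58 60 71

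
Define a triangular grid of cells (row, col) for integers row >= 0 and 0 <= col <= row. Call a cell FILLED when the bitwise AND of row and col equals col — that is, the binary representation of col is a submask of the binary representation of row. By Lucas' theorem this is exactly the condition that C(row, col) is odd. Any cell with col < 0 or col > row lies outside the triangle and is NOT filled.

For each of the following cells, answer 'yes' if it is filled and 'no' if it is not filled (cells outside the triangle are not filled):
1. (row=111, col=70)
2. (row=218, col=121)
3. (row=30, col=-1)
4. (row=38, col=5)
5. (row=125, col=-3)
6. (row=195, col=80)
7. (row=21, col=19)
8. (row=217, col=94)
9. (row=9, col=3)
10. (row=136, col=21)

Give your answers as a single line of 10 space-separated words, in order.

(111,70): row=0b1101111, col=0b1000110, row AND col = 0b1000110 = 70; 70 == 70 -> filled
(218,121): row=0b11011010, col=0b1111001, row AND col = 0b1011000 = 88; 88 != 121 -> empty
(30,-1): col outside [0, 30] -> not filled
(38,5): row=0b100110, col=0b101, row AND col = 0b100 = 4; 4 != 5 -> empty
(125,-3): col outside [0, 125] -> not filled
(195,80): row=0b11000011, col=0b1010000, row AND col = 0b1000000 = 64; 64 != 80 -> empty
(21,19): row=0b10101, col=0b10011, row AND col = 0b10001 = 17; 17 != 19 -> empty
(217,94): row=0b11011001, col=0b1011110, row AND col = 0b1011000 = 88; 88 != 94 -> empty
(9,3): row=0b1001, col=0b11, row AND col = 0b1 = 1; 1 != 3 -> empty
(136,21): row=0b10001000, col=0b10101, row AND col = 0b0 = 0; 0 != 21 -> empty

Answer: yes no no no no no no no no no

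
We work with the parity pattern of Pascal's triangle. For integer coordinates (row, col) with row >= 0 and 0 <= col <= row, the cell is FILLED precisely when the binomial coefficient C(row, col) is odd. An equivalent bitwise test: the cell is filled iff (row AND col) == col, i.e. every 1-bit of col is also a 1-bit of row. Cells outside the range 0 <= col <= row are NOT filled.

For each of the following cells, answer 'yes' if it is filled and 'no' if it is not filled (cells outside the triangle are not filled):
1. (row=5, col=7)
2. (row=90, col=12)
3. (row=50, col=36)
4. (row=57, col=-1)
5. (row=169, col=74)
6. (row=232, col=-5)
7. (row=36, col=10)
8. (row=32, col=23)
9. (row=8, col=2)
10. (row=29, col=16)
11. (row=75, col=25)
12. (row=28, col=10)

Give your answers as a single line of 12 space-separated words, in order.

(5,7): col outside [0, 5] -> not filled
(90,12): row=0b1011010, col=0b1100, row AND col = 0b1000 = 8; 8 != 12 -> empty
(50,36): row=0b110010, col=0b100100, row AND col = 0b100000 = 32; 32 != 36 -> empty
(57,-1): col outside [0, 57] -> not filled
(169,74): row=0b10101001, col=0b1001010, row AND col = 0b1000 = 8; 8 != 74 -> empty
(232,-5): col outside [0, 232] -> not filled
(36,10): row=0b100100, col=0b1010, row AND col = 0b0 = 0; 0 != 10 -> empty
(32,23): row=0b100000, col=0b10111, row AND col = 0b0 = 0; 0 != 23 -> empty
(8,2): row=0b1000, col=0b10, row AND col = 0b0 = 0; 0 != 2 -> empty
(29,16): row=0b11101, col=0b10000, row AND col = 0b10000 = 16; 16 == 16 -> filled
(75,25): row=0b1001011, col=0b11001, row AND col = 0b1001 = 9; 9 != 25 -> empty
(28,10): row=0b11100, col=0b1010, row AND col = 0b1000 = 8; 8 != 10 -> empty

Answer: no no no no no no no no no yes no no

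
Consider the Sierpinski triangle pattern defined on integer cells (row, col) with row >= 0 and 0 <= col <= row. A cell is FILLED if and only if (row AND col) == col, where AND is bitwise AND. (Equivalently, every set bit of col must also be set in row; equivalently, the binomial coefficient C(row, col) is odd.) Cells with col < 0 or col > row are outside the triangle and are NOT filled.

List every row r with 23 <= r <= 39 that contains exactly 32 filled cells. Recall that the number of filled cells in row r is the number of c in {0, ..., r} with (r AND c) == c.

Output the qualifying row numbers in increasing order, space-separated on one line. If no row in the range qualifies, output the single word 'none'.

Answer: 31

Derivation:
Row r has 2^popcount(r) filled cells, so we need popcount(r) = log2(32) = 5.
Scan r = 23..39 and keep those with exactly 5 one-bits:
r=23=10111 popcount=4 -> skip
r=24=11000 popcount=2 -> skip
r=25=11001 popcount=3 -> skip
r=26=11010 popcount=3 -> skip
r=27=11011 popcount=4 -> skip
r=28=11100 popcount=3 -> skip
r=29=11101 popcount=4 -> skip
r=30=11110 popcount=4 -> skip
r=31=11111 popcount=5 -> KEEP
r=32=100000 popcount=1 -> skip
r=33=100001 popcount=2 -> skip
r=34=100010 popcount=2 -> skip
r=35=100011 popcount=3 -> skip
r=36=100100 popcount=2 -> skip
r=37=100101 popcount=3 -> skip
r=38=100110 popcount=3 -> skip
r=39=100111 popcount=4 -> skip
Kept rows: 31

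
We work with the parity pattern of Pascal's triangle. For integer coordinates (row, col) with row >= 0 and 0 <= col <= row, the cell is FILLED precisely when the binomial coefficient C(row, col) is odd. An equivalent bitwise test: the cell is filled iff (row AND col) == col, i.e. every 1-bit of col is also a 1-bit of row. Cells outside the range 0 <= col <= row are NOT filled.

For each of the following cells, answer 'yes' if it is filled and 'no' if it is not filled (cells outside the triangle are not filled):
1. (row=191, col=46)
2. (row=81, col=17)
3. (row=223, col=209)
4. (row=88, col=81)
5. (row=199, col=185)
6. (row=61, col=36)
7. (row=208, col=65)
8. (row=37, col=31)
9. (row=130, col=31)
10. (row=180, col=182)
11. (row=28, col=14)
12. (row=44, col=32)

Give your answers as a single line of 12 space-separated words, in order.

(191,46): row=0b10111111, col=0b101110, row AND col = 0b101110 = 46; 46 == 46 -> filled
(81,17): row=0b1010001, col=0b10001, row AND col = 0b10001 = 17; 17 == 17 -> filled
(223,209): row=0b11011111, col=0b11010001, row AND col = 0b11010001 = 209; 209 == 209 -> filled
(88,81): row=0b1011000, col=0b1010001, row AND col = 0b1010000 = 80; 80 != 81 -> empty
(199,185): row=0b11000111, col=0b10111001, row AND col = 0b10000001 = 129; 129 != 185 -> empty
(61,36): row=0b111101, col=0b100100, row AND col = 0b100100 = 36; 36 == 36 -> filled
(208,65): row=0b11010000, col=0b1000001, row AND col = 0b1000000 = 64; 64 != 65 -> empty
(37,31): row=0b100101, col=0b11111, row AND col = 0b101 = 5; 5 != 31 -> empty
(130,31): row=0b10000010, col=0b11111, row AND col = 0b10 = 2; 2 != 31 -> empty
(180,182): col outside [0, 180] -> not filled
(28,14): row=0b11100, col=0b1110, row AND col = 0b1100 = 12; 12 != 14 -> empty
(44,32): row=0b101100, col=0b100000, row AND col = 0b100000 = 32; 32 == 32 -> filled

Answer: yes yes yes no no yes no no no no no yes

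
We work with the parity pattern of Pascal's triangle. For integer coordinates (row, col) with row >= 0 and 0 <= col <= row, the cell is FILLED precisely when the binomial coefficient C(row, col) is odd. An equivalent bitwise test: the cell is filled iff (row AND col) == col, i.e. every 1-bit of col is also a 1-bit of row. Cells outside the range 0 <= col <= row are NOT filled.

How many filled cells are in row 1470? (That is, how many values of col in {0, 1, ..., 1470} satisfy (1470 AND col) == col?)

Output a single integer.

Answer: 256

Derivation:
1470 in binary = 10110111110
popcount(1470) = number of 1-bits in 10110111110 = 8
A col c satisfies (1470 AND c) == c iff every set bit of c is also set in 1470; each of the 8 set bits of 1470 can independently be on or off in c.
count = 2^8 = 256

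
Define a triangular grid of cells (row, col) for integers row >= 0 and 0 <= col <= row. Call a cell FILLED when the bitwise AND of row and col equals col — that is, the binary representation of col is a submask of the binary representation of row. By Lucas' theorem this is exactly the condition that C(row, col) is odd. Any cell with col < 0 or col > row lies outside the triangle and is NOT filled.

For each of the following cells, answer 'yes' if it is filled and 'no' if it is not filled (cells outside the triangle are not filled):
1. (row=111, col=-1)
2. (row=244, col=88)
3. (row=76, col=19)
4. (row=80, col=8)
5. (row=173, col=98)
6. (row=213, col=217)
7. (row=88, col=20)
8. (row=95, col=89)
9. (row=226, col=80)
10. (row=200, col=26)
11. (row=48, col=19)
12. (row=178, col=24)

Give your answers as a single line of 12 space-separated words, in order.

(111,-1): col outside [0, 111] -> not filled
(244,88): row=0b11110100, col=0b1011000, row AND col = 0b1010000 = 80; 80 != 88 -> empty
(76,19): row=0b1001100, col=0b10011, row AND col = 0b0 = 0; 0 != 19 -> empty
(80,8): row=0b1010000, col=0b1000, row AND col = 0b0 = 0; 0 != 8 -> empty
(173,98): row=0b10101101, col=0b1100010, row AND col = 0b100000 = 32; 32 != 98 -> empty
(213,217): col outside [0, 213] -> not filled
(88,20): row=0b1011000, col=0b10100, row AND col = 0b10000 = 16; 16 != 20 -> empty
(95,89): row=0b1011111, col=0b1011001, row AND col = 0b1011001 = 89; 89 == 89 -> filled
(226,80): row=0b11100010, col=0b1010000, row AND col = 0b1000000 = 64; 64 != 80 -> empty
(200,26): row=0b11001000, col=0b11010, row AND col = 0b1000 = 8; 8 != 26 -> empty
(48,19): row=0b110000, col=0b10011, row AND col = 0b10000 = 16; 16 != 19 -> empty
(178,24): row=0b10110010, col=0b11000, row AND col = 0b10000 = 16; 16 != 24 -> empty

Answer: no no no no no no no yes no no no no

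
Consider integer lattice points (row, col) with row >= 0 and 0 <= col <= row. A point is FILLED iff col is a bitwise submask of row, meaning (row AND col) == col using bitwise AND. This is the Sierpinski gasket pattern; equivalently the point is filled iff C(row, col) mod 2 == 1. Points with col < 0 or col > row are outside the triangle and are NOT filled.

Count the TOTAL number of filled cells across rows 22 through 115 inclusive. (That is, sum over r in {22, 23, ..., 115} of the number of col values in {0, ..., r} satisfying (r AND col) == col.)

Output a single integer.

Answer: 1500

Derivation:
r22=10110 pc3: +8 =8
r23=10111 pc4: +16 =24
r24=11000 pc2: +4 =28
r25=11001 pc3: +8 =36
r26=11010 pc3: +8 =44
r27=11011 pc4: +16 =60
r28=11100 pc3: +8 =68
r29=11101 pc4: +16 =84
r30=11110 pc4: +16 =100
r31=11111 pc5: +32 =132
r32=100000 pc1: +2 =134
r33=100001 pc2: +4 =138
r34=100010 pc2: +4 =142
r35=100011 pc3: +8 =150
r36=100100 pc2: +4 =154
r37=100101 pc3: +8 =162
r38=100110 pc3: +8 =170
r39=100111 pc4: +16 =186
r40=101000 pc2: +4 =190
r41=101001 pc3: +8 =198
r42=101010 pc3: +8 =206
r43=101011 pc4: +16 =222
r44=101100 pc3: +8 =230
r45=101101 pc4: +16 =246
r46=101110 pc4: +16 =262
r47=101111 pc5: +32 =294
r48=110000 pc2: +4 =298
r49=110001 pc3: +8 =306
r50=110010 pc3: +8 =314
r51=110011 pc4: +16 =330
r52=110100 pc3: +8 =338
r53=110101 pc4: +16 =354
r54=110110 pc4: +16 =370
r55=110111 pc5: +32 =402
r56=111000 pc3: +8 =410
r57=111001 pc4: +16 =426
r58=111010 pc4: +16 =442
r59=111011 pc5: +32 =474
r60=111100 pc4: +16 =490
r61=111101 pc5: +32 =522
r62=111110 pc5: +32 =554
r63=111111 pc6: +64 =618
r64=1000000 pc1: +2 =620
r65=1000001 pc2: +4 =624
r66=1000010 pc2: +4 =628
r67=1000011 pc3: +8 =636
r68=1000100 pc2: +4 =640
r69=1000101 pc3: +8 =648
r70=1000110 pc3: +8 =656
r71=1000111 pc4: +16 =672
r72=1001000 pc2: +4 =676
r73=1001001 pc3: +8 =684
r74=1001010 pc3: +8 =692
r75=1001011 pc4: +16 =708
r76=1001100 pc3: +8 =716
r77=1001101 pc4: +16 =732
r78=1001110 pc4: +16 =748
r79=1001111 pc5: +32 =780
r80=1010000 pc2: +4 =784
r81=1010001 pc3: +8 =792
r82=1010010 pc3: +8 =800
r83=1010011 pc4: +16 =816
r84=1010100 pc3: +8 =824
r85=1010101 pc4: +16 =840
r86=1010110 pc4: +16 =856
r87=1010111 pc5: +32 =888
r88=1011000 pc3: +8 =896
r89=1011001 pc4: +16 =912
r90=1011010 pc4: +16 =928
r91=1011011 pc5: +32 =960
r92=1011100 pc4: +16 =976
r93=1011101 pc5: +32 =1008
r94=1011110 pc5: +32 =1040
r95=1011111 pc6: +64 =1104
r96=1100000 pc2: +4 =1108
r97=1100001 pc3: +8 =1116
r98=1100010 pc3: +8 =1124
r99=1100011 pc4: +16 =1140
r100=1100100 pc3: +8 =1148
r101=1100101 pc4: +16 =1164
r102=1100110 pc4: +16 =1180
r103=1100111 pc5: +32 =1212
r104=1101000 pc3: +8 =1220
r105=1101001 pc4: +16 =1236
r106=1101010 pc4: +16 =1252
r107=1101011 pc5: +32 =1284
r108=1101100 pc4: +16 =1300
r109=1101101 pc5: +32 =1332
r110=1101110 pc5: +32 =1364
r111=1101111 pc6: +64 =1428
r112=1110000 pc3: +8 =1436
r113=1110001 pc4: +16 =1452
r114=1110010 pc4: +16 =1468
r115=1110011 pc5: +32 =1500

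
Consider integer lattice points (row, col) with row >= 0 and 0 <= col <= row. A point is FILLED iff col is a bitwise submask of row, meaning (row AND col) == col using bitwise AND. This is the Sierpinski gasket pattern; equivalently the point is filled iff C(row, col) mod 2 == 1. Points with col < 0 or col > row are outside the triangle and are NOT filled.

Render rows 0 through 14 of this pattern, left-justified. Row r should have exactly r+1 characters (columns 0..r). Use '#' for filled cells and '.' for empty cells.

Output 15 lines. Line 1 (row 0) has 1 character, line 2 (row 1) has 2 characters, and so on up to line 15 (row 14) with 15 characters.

r0=0: #
r1=1: ##
r2=10: #.#
r3=11: ####
r4=100: #...#
r5=101: ##..##
r6=110: #.#.#.#
r7=111: ########
r8=1000: #.......#
r9=1001: ##......##
r10=1010: #.#.....#.#
r11=1011: ####....####
r12=1100: #...#...#...#
r13=1101: ##..##..##..##
r14=1110: #.#.#.#.#.#.#.#

Answer: #
##
#.#
####
#...#
##..##
#.#.#.#
########
#.......#
##......##
#.#.....#.#
####....####
#...#...#...#
##..##..##..##
#.#.#.#.#.#.#.#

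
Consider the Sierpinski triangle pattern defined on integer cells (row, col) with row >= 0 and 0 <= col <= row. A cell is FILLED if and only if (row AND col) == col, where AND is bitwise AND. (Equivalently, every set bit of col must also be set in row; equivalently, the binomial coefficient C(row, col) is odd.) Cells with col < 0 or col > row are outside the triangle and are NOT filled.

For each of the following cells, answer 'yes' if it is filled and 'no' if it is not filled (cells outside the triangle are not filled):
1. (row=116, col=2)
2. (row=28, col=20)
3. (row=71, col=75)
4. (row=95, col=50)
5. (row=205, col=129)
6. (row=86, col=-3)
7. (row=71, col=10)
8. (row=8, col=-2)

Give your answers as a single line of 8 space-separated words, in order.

Answer: no yes no no yes no no no

Derivation:
(116,2): row=0b1110100, col=0b10, row AND col = 0b0 = 0; 0 != 2 -> empty
(28,20): row=0b11100, col=0b10100, row AND col = 0b10100 = 20; 20 == 20 -> filled
(71,75): col outside [0, 71] -> not filled
(95,50): row=0b1011111, col=0b110010, row AND col = 0b10010 = 18; 18 != 50 -> empty
(205,129): row=0b11001101, col=0b10000001, row AND col = 0b10000001 = 129; 129 == 129 -> filled
(86,-3): col outside [0, 86] -> not filled
(71,10): row=0b1000111, col=0b1010, row AND col = 0b10 = 2; 2 != 10 -> empty
(8,-2): col outside [0, 8] -> not filled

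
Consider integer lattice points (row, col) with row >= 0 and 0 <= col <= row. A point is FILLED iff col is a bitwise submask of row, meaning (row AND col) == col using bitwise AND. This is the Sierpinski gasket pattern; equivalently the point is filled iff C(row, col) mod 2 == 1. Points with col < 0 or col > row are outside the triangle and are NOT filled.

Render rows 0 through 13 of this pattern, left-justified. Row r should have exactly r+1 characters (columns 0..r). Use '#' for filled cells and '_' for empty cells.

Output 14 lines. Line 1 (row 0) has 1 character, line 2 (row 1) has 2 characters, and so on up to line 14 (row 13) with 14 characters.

Answer: #
##
#_#
####
#___#
##__##
#_#_#_#
########
#_______#
##______##
#_#_____#_#
####____####
#___#___#___#
##__##__##__##

Derivation:
r0=0: #
r1=1: ##
r2=10: #_#
r3=11: ####
r4=100: #___#
r5=101: ##__##
r6=110: #_#_#_#
r7=111: ########
r8=1000: #_______#
r9=1001: ##______##
r10=1010: #_#_____#_#
r11=1011: ####____####
r12=1100: #___#___#___#
r13=1101: ##__##__##__##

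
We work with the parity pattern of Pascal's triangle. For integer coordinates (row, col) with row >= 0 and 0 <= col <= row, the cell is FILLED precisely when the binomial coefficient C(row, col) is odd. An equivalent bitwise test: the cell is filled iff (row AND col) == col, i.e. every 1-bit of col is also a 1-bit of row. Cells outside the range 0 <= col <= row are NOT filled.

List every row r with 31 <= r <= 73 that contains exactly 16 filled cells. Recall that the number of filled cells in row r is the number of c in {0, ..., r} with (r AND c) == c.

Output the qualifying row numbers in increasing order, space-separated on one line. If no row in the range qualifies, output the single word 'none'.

Answer: 39 43 45 46 51 53 54 57 58 60 71

Derivation:
Row r has 2^popcount(r) filled cells, so we need popcount(r) = log2(16) = 4.
Scan r = 31..73 and keep those with exactly 4 one-bits:
r=31=11111 popcount=5 -> skip
r=32=100000 popcount=1 -> skip
r=33=100001 popcount=2 -> skip
r=34=100010 popcount=2 -> skip
r=35=100011 popcount=3 -> skip
r=36=100100 popcount=2 -> skip
r=37=100101 popcount=3 -> skip
r=38=100110 popcount=3 -> skip
r=39=100111 popcount=4 -> KEEP
r=40=101000 popcount=2 -> skip
r=41=101001 popcount=3 -> skip
r=42=101010 popcount=3 -> skip
r=43=101011 popcount=4 -> KEEP
r=44=101100 popcount=3 -> skip
r=45=101101 popcount=4 -> KEEP
r=46=101110 popcount=4 -> KEEP
r=47=101111 popcount=5 -> skip
r=48=110000 popcount=2 -> skip
r=49=110001 popcount=3 -> skip
r=50=110010 popcount=3 -> skip
r=51=110011 popcount=4 -> KEEP
r=52=110100 popcount=3 -> skip
r=53=110101 popcount=4 -> KEEP
r=54=110110 popcount=4 -> KEEP
r=55=110111 popcount=5 -> skip
r=56=111000 popcount=3 -> skip
r=57=111001 popcount=4 -> KEEP
r=58=111010 popcount=4 -> KEEP
r=59=111011 popcount=5 -> skip
r=60=111100 popcount=4 -> KEEP
r=61=111101 popcount=5 -> skip
r=62=111110 popcount=5 -> skip
r=63=111111 popcount=6 -> skip
r=64=1000000 popcount=1 -> skip
r=65=1000001 popcount=2 -> skip
r=66=1000010 popcount=2 -> skip
r=67=1000011 popcount=3 -> skip
r=68=1000100 popcount=2 -> skip
r=69=1000101 popcount=3 -> skip
r=70=1000110 popcount=3 -> skip
r=71=1000111 popcount=4 -> KEEP
r=72=1001000 popcount=2 -> skip
r=73=1001001 popcount=3 -> skip
Kept rows: 39 43 45 46 51 53 54 57 58 60 71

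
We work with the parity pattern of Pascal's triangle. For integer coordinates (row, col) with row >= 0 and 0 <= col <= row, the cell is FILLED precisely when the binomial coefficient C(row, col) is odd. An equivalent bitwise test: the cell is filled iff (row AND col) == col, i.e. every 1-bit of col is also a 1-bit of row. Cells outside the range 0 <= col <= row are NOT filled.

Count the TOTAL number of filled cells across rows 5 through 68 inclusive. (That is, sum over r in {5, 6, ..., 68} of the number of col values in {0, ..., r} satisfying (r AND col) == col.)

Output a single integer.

Answer: 740

Derivation:
r5=101 pc2: +4 =4
r6=110 pc2: +4 =8
r7=111 pc3: +8 =16
r8=1000 pc1: +2 =18
r9=1001 pc2: +4 =22
r10=1010 pc2: +4 =26
r11=1011 pc3: +8 =34
r12=1100 pc2: +4 =38
r13=1101 pc3: +8 =46
r14=1110 pc3: +8 =54
r15=1111 pc4: +16 =70
r16=10000 pc1: +2 =72
r17=10001 pc2: +4 =76
r18=10010 pc2: +4 =80
r19=10011 pc3: +8 =88
r20=10100 pc2: +4 =92
r21=10101 pc3: +8 =100
r22=10110 pc3: +8 =108
r23=10111 pc4: +16 =124
r24=11000 pc2: +4 =128
r25=11001 pc3: +8 =136
r26=11010 pc3: +8 =144
r27=11011 pc4: +16 =160
r28=11100 pc3: +8 =168
r29=11101 pc4: +16 =184
r30=11110 pc4: +16 =200
r31=11111 pc5: +32 =232
r32=100000 pc1: +2 =234
r33=100001 pc2: +4 =238
r34=100010 pc2: +4 =242
r35=100011 pc3: +8 =250
r36=100100 pc2: +4 =254
r37=100101 pc3: +8 =262
r38=100110 pc3: +8 =270
r39=100111 pc4: +16 =286
r40=101000 pc2: +4 =290
r41=101001 pc3: +8 =298
r42=101010 pc3: +8 =306
r43=101011 pc4: +16 =322
r44=101100 pc3: +8 =330
r45=101101 pc4: +16 =346
r46=101110 pc4: +16 =362
r47=101111 pc5: +32 =394
r48=110000 pc2: +4 =398
r49=110001 pc3: +8 =406
r50=110010 pc3: +8 =414
r51=110011 pc4: +16 =430
r52=110100 pc3: +8 =438
r53=110101 pc4: +16 =454
r54=110110 pc4: +16 =470
r55=110111 pc5: +32 =502
r56=111000 pc3: +8 =510
r57=111001 pc4: +16 =526
r58=111010 pc4: +16 =542
r59=111011 pc5: +32 =574
r60=111100 pc4: +16 =590
r61=111101 pc5: +32 =622
r62=111110 pc5: +32 =654
r63=111111 pc6: +64 =718
r64=1000000 pc1: +2 =720
r65=1000001 pc2: +4 =724
r66=1000010 pc2: +4 =728
r67=1000011 pc3: +8 =736
r68=1000100 pc2: +4 =740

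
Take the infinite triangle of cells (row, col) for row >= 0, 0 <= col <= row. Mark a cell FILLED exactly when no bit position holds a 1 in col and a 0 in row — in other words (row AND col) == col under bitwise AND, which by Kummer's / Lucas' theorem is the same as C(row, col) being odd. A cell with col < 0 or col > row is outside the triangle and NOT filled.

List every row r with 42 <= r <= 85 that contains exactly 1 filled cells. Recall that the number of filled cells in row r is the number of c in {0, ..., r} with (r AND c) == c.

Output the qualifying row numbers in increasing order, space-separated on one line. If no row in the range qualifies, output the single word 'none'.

Answer: none

Derivation:
Row r has 2^popcount(r) filled cells, so we need popcount(r) = log2(1) = 0.
Scan r = 42..85 and keep those with exactly 0 one-bits:
r=42=101010 popcount=3 -> skip
r=43=101011 popcount=4 -> skip
r=44=101100 popcount=3 -> skip
r=45=101101 popcount=4 -> skip
r=46=101110 popcount=4 -> skip
r=47=101111 popcount=5 -> skip
r=48=110000 popcount=2 -> skip
r=49=110001 popcount=3 -> skip
r=50=110010 popcount=3 -> skip
r=51=110011 popcount=4 -> skip
r=52=110100 popcount=3 -> skip
r=53=110101 popcount=4 -> skip
r=54=110110 popcount=4 -> skip
r=55=110111 popcount=5 -> skip
r=56=111000 popcount=3 -> skip
r=57=111001 popcount=4 -> skip
r=58=111010 popcount=4 -> skip
r=59=111011 popcount=5 -> skip
r=60=111100 popcount=4 -> skip
r=61=111101 popcount=5 -> skip
r=62=111110 popcount=5 -> skip
r=63=111111 popcount=6 -> skip
r=64=1000000 popcount=1 -> skip
r=65=1000001 popcount=2 -> skip
r=66=1000010 popcount=2 -> skip
r=67=1000011 popcount=3 -> skip
r=68=1000100 popcount=2 -> skip
r=69=1000101 popcount=3 -> skip
r=70=1000110 popcount=3 -> skip
r=71=1000111 popcount=4 -> skip
r=72=1001000 popcount=2 -> skip
r=73=1001001 popcount=3 -> skip
r=74=1001010 popcount=3 -> skip
r=75=1001011 popcount=4 -> skip
r=76=1001100 popcount=3 -> skip
r=77=1001101 popcount=4 -> skip
r=78=1001110 popcount=4 -> skip
r=79=1001111 popcount=5 -> skip
r=80=1010000 popcount=2 -> skip
r=81=1010001 popcount=3 -> skip
r=82=1010010 popcount=3 -> skip
r=83=1010011 popcount=4 -> skip
r=84=1010100 popcount=3 -> skip
r=85=1010101 popcount=4 -> skip
Kept rows: none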